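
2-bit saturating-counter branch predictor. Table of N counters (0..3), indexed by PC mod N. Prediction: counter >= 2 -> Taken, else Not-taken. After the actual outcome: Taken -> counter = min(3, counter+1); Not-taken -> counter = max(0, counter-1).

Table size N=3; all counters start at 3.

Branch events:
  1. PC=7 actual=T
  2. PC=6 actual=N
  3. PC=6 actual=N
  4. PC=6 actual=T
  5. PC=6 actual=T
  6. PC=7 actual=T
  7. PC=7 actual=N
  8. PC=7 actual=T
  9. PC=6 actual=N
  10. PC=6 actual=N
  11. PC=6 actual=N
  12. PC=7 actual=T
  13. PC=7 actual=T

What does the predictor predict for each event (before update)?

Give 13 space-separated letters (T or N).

Answer: T T T N T T T T T T N T T

Derivation:
Ev 1: PC=7 idx=1 pred=T actual=T -> ctr[1]=3
Ev 2: PC=6 idx=0 pred=T actual=N -> ctr[0]=2
Ev 3: PC=6 idx=0 pred=T actual=N -> ctr[0]=1
Ev 4: PC=6 idx=0 pred=N actual=T -> ctr[0]=2
Ev 5: PC=6 idx=0 pred=T actual=T -> ctr[0]=3
Ev 6: PC=7 idx=1 pred=T actual=T -> ctr[1]=3
Ev 7: PC=7 idx=1 pred=T actual=N -> ctr[1]=2
Ev 8: PC=7 idx=1 pred=T actual=T -> ctr[1]=3
Ev 9: PC=6 idx=0 pred=T actual=N -> ctr[0]=2
Ev 10: PC=6 idx=0 pred=T actual=N -> ctr[0]=1
Ev 11: PC=6 idx=0 pred=N actual=N -> ctr[0]=0
Ev 12: PC=7 idx=1 pred=T actual=T -> ctr[1]=3
Ev 13: PC=7 idx=1 pred=T actual=T -> ctr[1]=3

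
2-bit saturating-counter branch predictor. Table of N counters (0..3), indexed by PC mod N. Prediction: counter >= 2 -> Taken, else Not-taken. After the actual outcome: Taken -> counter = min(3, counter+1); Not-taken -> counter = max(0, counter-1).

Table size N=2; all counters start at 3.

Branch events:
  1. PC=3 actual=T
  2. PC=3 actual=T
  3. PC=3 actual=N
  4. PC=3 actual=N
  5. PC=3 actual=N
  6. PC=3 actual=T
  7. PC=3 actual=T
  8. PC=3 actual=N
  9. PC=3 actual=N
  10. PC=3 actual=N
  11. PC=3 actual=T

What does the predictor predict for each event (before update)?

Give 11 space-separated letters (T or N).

Ev 1: PC=3 idx=1 pred=T actual=T -> ctr[1]=3
Ev 2: PC=3 idx=1 pred=T actual=T -> ctr[1]=3
Ev 3: PC=3 idx=1 pred=T actual=N -> ctr[1]=2
Ev 4: PC=3 idx=1 pred=T actual=N -> ctr[1]=1
Ev 5: PC=3 idx=1 pred=N actual=N -> ctr[1]=0
Ev 6: PC=3 idx=1 pred=N actual=T -> ctr[1]=1
Ev 7: PC=3 idx=1 pred=N actual=T -> ctr[1]=2
Ev 8: PC=3 idx=1 pred=T actual=N -> ctr[1]=1
Ev 9: PC=3 idx=1 pred=N actual=N -> ctr[1]=0
Ev 10: PC=3 idx=1 pred=N actual=N -> ctr[1]=0
Ev 11: PC=3 idx=1 pred=N actual=T -> ctr[1]=1

Answer: T T T T N N N T N N N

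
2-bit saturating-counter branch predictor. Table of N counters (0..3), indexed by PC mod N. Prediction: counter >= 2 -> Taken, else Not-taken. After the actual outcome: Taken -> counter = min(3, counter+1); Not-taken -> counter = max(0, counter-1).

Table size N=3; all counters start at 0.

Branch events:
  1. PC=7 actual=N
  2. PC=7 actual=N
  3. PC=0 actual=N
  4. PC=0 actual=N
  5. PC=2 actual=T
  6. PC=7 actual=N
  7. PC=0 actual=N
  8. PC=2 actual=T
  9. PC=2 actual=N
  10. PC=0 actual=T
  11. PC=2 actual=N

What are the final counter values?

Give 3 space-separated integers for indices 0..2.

Answer: 1 0 0

Derivation:
Ev 1: PC=7 idx=1 pred=N actual=N -> ctr[1]=0
Ev 2: PC=7 idx=1 pred=N actual=N -> ctr[1]=0
Ev 3: PC=0 idx=0 pred=N actual=N -> ctr[0]=0
Ev 4: PC=0 idx=0 pred=N actual=N -> ctr[0]=0
Ev 5: PC=2 idx=2 pred=N actual=T -> ctr[2]=1
Ev 6: PC=7 idx=1 pred=N actual=N -> ctr[1]=0
Ev 7: PC=0 idx=0 pred=N actual=N -> ctr[0]=0
Ev 8: PC=2 idx=2 pred=N actual=T -> ctr[2]=2
Ev 9: PC=2 idx=2 pred=T actual=N -> ctr[2]=1
Ev 10: PC=0 idx=0 pred=N actual=T -> ctr[0]=1
Ev 11: PC=2 idx=2 pred=N actual=N -> ctr[2]=0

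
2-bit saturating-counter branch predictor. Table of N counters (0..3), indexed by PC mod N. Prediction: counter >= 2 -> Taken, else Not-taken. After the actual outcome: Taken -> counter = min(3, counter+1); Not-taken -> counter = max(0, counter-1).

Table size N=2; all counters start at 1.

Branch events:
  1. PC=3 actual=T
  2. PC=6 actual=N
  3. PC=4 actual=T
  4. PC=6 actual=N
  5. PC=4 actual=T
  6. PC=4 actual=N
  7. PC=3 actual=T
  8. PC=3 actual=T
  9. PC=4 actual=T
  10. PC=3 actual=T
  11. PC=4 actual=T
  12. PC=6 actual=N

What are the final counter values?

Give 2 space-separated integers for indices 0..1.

Answer: 1 3

Derivation:
Ev 1: PC=3 idx=1 pred=N actual=T -> ctr[1]=2
Ev 2: PC=6 idx=0 pred=N actual=N -> ctr[0]=0
Ev 3: PC=4 idx=0 pred=N actual=T -> ctr[0]=1
Ev 4: PC=6 idx=0 pred=N actual=N -> ctr[0]=0
Ev 5: PC=4 idx=0 pred=N actual=T -> ctr[0]=1
Ev 6: PC=4 idx=0 pred=N actual=N -> ctr[0]=0
Ev 7: PC=3 idx=1 pred=T actual=T -> ctr[1]=3
Ev 8: PC=3 idx=1 pred=T actual=T -> ctr[1]=3
Ev 9: PC=4 idx=0 pred=N actual=T -> ctr[0]=1
Ev 10: PC=3 idx=1 pred=T actual=T -> ctr[1]=3
Ev 11: PC=4 idx=0 pred=N actual=T -> ctr[0]=2
Ev 12: PC=6 idx=0 pred=T actual=N -> ctr[0]=1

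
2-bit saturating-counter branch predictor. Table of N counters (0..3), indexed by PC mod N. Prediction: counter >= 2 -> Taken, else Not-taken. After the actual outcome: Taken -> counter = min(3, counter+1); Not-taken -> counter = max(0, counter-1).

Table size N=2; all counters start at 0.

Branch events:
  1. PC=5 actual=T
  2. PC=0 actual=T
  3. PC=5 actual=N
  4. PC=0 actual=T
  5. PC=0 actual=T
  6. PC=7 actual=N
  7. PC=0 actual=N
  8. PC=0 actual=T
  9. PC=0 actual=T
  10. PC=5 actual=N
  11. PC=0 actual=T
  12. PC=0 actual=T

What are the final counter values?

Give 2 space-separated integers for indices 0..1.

Ev 1: PC=5 idx=1 pred=N actual=T -> ctr[1]=1
Ev 2: PC=0 idx=0 pred=N actual=T -> ctr[0]=1
Ev 3: PC=5 idx=1 pred=N actual=N -> ctr[1]=0
Ev 4: PC=0 idx=0 pred=N actual=T -> ctr[0]=2
Ev 5: PC=0 idx=0 pred=T actual=T -> ctr[0]=3
Ev 6: PC=7 idx=1 pred=N actual=N -> ctr[1]=0
Ev 7: PC=0 idx=0 pred=T actual=N -> ctr[0]=2
Ev 8: PC=0 idx=0 pred=T actual=T -> ctr[0]=3
Ev 9: PC=0 idx=0 pred=T actual=T -> ctr[0]=3
Ev 10: PC=5 idx=1 pred=N actual=N -> ctr[1]=0
Ev 11: PC=0 idx=0 pred=T actual=T -> ctr[0]=3
Ev 12: PC=0 idx=0 pred=T actual=T -> ctr[0]=3

Answer: 3 0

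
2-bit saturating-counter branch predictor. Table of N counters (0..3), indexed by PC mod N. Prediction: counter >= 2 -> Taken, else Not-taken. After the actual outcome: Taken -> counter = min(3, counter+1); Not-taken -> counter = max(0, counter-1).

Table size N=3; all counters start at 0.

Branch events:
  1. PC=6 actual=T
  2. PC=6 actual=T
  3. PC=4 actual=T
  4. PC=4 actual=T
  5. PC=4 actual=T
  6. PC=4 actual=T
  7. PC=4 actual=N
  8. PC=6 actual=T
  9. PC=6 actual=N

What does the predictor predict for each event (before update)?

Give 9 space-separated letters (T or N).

Ev 1: PC=6 idx=0 pred=N actual=T -> ctr[0]=1
Ev 2: PC=6 idx=0 pred=N actual=T -> ctr[0]=2
Ev 3: PC=4 idx=1 pred=N actual=T -> ctr[1]=1
Ev 4: PC=4 idx=1 pred=N actual=T -> ctr[1]=2
Ev 5: PC=4 idx=1 pred=T actual=T -> ctr[1]=3
Ev 6: PC=4 idx=1 pred=T actual=T -> ctr[1]=3
Ev 7: PC=4 idx=1 pred=T actual=N -> ctr[1]=2
Ev 8: PC=6 idx=0 pred=T actual=T -> ctr[0]=3
Ev 9: PC=6 idx=0 pred=T actual=N -> ctr[0]=2

Answer: N N N N T T T T T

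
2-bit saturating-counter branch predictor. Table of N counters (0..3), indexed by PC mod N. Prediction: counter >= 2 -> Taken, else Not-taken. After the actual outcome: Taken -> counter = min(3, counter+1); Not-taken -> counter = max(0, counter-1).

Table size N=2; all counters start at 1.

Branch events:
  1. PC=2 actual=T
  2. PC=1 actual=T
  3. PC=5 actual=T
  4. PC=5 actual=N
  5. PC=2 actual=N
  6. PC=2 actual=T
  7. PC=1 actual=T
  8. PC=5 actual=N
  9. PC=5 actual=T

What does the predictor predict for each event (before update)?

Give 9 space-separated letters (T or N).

Ev 1: PC=2 idx=0 pred=N actual=T -> ctr[0]=2
Ev 2: PC=1 idx=1 pred=N actual=T -> ctr[1]=2
Ev 3: PC=5 idx=1 pred=T actual=T -> ctr[1]=3
Ev 4: PC=5 idx=1 pred=T actual=N -> ctr[1]=2
Ev 5: PC=2 idx=0 pred=T actual=N -> ctr[0]=1
Ev 6: PC=2 idx=0 pred=N actual=T -> ctr[0]=2
Ev 7: PC=1 idx=1 pred=T actual=T -> ctr[1]=3
Ev 8: PC=5 idx=1 pred=T actual=N -> ctr[1]=2
Ev 9: PC=5 idx=1 pred=T actual=T -> ctr[1]=3

Answer: N N T T T N T T T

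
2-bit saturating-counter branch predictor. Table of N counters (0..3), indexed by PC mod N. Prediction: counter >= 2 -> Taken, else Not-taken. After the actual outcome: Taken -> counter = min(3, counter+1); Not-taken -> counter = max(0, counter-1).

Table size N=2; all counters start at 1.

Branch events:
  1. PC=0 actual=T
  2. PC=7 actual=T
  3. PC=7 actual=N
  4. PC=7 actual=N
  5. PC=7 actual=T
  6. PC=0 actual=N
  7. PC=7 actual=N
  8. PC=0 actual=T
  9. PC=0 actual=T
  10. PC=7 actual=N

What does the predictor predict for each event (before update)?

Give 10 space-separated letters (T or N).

Ev 1: PC=0 idx=0 pred=N actual=T -> ctr[0]=2
Ev 2: PC=7 idx=1 pred=N actual=T -> ctr[1]=2
Ev 3: PC=7 idx=1 pred=T actual=N -> ctr[1]=1
Ev 4: PC=7 idx=1 pred=N actual=N -> ctr[1]=0
Ev 5: PC=7 idx=1 pred=N actual=T -> ctr[1]=1
Ev 6: PC=0 idx=0 pred=T actual=N -> ctr[0]=1
Ev 7: PC=7 idx=1 pred=N actual=N -> ctr[1]=0
Ev 8: PC=0 idx=0 pred=N actual=T -> ctr[0]=2
Ev 9: PC=0 idx=0 pred=T actual=T -> ctr[0]=3
Ev 10: PC=7 idx=1 pred=N actual=N -> ctr[1]=0

Answer: N N T N N T N N T N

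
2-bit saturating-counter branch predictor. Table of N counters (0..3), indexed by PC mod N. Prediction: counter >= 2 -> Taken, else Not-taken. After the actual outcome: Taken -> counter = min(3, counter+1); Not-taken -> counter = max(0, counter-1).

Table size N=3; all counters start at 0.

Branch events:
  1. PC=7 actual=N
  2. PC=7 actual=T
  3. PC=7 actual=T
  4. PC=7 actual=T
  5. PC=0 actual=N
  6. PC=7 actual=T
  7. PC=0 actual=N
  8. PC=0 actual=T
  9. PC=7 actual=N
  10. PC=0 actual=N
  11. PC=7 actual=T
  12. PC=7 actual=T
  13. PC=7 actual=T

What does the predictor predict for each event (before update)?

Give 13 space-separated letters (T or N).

Answer: N N N T N T N N T N T T T

Derivation:
Ev 1: PC=7 idx=1 pred=N actual=N -> ctr[1]=0
Ev 2: PC=7 idx=1 pred=N actual=T -> ctr[1]=1
Ev 3: PC=7 idx=1 pred=N actual=T -> ctr[1]=2
Ev 4: PC=7 idx=1 pred=T actual=T -> ctr[1]=3
Ev 5: PC=0 idx=0 pred=N actual=N -> ctr[0]=0
Ev 6: PC=7 idx=1 pred=T actual=T -> ctr[1]=3
Ev 7: PC=0 idx=0 pred=N actual=N -> ctr[0]=0
Ev 8: PC=0 idx=0 pred=N actual=T -> ctr[0]=1
Ev 9: PC=7 idx=1 pred=T actual=N -> ctr[1]=2
Ev 10: PC=0 idx=0 pred=N actual=N -> ctr[0]=0
Ev 11: PC=7 idx=1 pred=T actual=T -> ctr[1]=3
Ev 12: PC=7 idx=1 pred=T actual=T -> ctr[1]=3
Ev 13: PC=7 idx=1 pred=T actual=T -> ctr[1]=3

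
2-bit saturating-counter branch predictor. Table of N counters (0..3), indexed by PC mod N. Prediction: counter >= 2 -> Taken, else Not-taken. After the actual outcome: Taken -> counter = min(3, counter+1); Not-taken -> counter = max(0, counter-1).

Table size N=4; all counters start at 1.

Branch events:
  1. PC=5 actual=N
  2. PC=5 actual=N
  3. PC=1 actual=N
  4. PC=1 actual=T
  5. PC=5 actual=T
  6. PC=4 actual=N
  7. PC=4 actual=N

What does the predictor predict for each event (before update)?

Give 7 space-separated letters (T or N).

Ev 1: PC=5 idx=1 pred=N actual=N -> ctr[1]=0
Ev 2: PC=5 idx=1 pred=N actual=N -> ctr[1]=0
Ev 3: PC=1 idx=1 pred=N actual=N -> ctr[1]=0
Ev 4: PC=1 idx=1 pred=N actual=T -> ctr[1]=1
Ev 5: PC=5 idx=1 pred=N actual=T -> ctr[1]=2
Ev 6: PC=4 idx=0 pred=N actual=N -> ctr[0]=0
Ev 7: PC=4 idx=0 pred=N actual=N -> ctr[0]=0

Answer: N N N N N N N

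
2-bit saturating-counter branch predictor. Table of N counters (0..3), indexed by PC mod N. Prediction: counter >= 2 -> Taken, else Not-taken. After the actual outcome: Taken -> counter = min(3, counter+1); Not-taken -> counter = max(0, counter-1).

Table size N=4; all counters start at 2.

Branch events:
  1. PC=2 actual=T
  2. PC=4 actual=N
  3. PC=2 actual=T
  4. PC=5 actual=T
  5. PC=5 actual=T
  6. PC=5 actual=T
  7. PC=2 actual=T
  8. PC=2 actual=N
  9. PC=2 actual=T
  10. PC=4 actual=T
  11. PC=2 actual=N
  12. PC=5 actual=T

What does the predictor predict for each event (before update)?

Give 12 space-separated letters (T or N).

Answer: T T T T T T T T T N T T

Derivation:
Ev 1: PC=2 idx=2 pred=T actual=T -> ctr[2]=3
Ev 2: PC=4 idx=0 pred=T actual=N -> ctr[0]=1
Ev 3: PC=2 idx=2 pred=T actual=T -> ctr[2]=3
Ev 4: PC=5 idx=1 pred=T actual=T -> ctr[1]=3
Ev 5: PC=5 idx=1 pred=T actual=T -> ctr[1]=3
Ev 6: PC=5 idx=1 pred=T actual=T -> ctr[1]=3
Ev 7: PC=2 idx=2 pred=T actual=T -> ctr[2]=3
Ev 8: PC=2 idx=2 pred=T actual=N -> ctr[2]=2
Ev 9: PC=2 idx=2 pred=T actual=T -> ctr[2]=3
Ev 10: PC=4 idx=0 pred=N actual=T -> ctr[0]=2
Ev 11: PC=2 idx=2 pred=T actual=N -> ctr[2]=2
Ev 12: PC=5 idx=1 pred=T actual=T -> ctr[1]=3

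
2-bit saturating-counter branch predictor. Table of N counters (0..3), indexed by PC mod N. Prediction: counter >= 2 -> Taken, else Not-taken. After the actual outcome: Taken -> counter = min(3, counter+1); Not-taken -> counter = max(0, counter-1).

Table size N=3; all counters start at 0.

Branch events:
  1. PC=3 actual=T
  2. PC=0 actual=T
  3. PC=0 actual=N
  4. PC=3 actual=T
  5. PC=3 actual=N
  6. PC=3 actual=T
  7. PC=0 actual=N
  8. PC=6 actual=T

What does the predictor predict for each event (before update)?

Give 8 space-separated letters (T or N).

Ev 1: PC=3 idx=0 pred=N actual=T -> ctr[0]=1
Ev 2: PC=0 idx=0 pred=N actual=T -> ctr[0]=2
Ev 3: PC=0 idx=0 pred=T actual=N -> ctr[0]=1
Ev 4: PC=3 idx=0 pred=N actual=T -> ctr[0]=2
Ev 5: PC=3 idx=0 pred=T actual=N -> ctr[0]=1
Ev 6: PC=3 idx=0 pred=N actual=T -> ctr[0]=2
Ev 7: PC=0 idx=0 pred=T actual=N -> ctr[0]=1
Ev 8: PC=6 idx=0 pred=N actual=T -> ctr[0]=2

Answer: N N T N T N T N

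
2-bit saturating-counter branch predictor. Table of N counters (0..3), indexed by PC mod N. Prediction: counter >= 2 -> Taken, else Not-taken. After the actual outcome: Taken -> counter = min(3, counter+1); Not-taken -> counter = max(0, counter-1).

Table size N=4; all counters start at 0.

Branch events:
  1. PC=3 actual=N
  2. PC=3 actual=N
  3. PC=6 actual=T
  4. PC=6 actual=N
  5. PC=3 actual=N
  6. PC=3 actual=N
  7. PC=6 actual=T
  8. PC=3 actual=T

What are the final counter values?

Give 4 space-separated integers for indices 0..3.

Ev 1: PC=3 idx=3 pred=N actual=N -> ctr[3]=0
Ev 2: PC=3 idx=3 pred=N actual=N -> ctr[3]=0
Ev 3: PC=6 idx=2 pred=N actual=T -> ctr[2]=1
Ev 4: PC=6 idx=2 pred=N actual=N -> ctr[2]=0
Ev 5: PC=3 idx=3 pred=N actual=N -> ctr[3]=0
Ev 6: PC=3 idx=3 pred=N actual=N -> ctr[3]=0
Ev 7: PC=6 idx=2 pred=N actual=T -> ctr[2]=1
Ev 8: PC=3 idx=3 pred=N actual=T -> ctr[3]=1

Answer: 0 0 1 1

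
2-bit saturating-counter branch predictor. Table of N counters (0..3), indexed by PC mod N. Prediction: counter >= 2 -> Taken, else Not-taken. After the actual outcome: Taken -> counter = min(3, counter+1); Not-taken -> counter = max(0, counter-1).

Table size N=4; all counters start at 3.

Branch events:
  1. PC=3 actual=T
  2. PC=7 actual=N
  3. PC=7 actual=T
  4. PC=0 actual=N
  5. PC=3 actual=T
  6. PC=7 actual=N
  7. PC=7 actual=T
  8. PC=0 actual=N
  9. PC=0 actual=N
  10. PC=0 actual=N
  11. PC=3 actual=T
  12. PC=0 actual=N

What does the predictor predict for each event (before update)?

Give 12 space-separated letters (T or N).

Answer: T T T T T T T T N N T N

Derivation:
Ev 1: PC=3 idx=3 pred=T actual=T -> ctr[3]=3
Ev 2: PC=7 idx=3 pred=T actual=N -> ctr[3]=2
Ev 3: PC=7 idx=3 pred=T actual=T -> ctr[3]=3
Ev 4: PC=0 idx=0 pred=T actual=N -> ctr[0]=2
Ev 5: PC=3 idx=3 pred=T actual=T -> ctr[3]=3
Ev 6: PC=7 idx=3 pred=T actual=N -> ctr[3]=2
Ev 7: PC=7 idx=3 pred=T actual=T -> ctr[3]=3
Ev 8: PC=0 idx=0 pred=T actual=N -> ctr[0]=1
Ev 9: PC=0 idx=0 pred=N actual=N -> ctr[0]=0
Ev 10: PC=0 idx=0 pred=N actual=N -> ctr[0]=0
Ev 11: PC=3 idx=3 pred=T actual=T -> ctr[3]=3
Ev 12: PC=0 idx=0 pred=N actual=N -> ctr[0]=0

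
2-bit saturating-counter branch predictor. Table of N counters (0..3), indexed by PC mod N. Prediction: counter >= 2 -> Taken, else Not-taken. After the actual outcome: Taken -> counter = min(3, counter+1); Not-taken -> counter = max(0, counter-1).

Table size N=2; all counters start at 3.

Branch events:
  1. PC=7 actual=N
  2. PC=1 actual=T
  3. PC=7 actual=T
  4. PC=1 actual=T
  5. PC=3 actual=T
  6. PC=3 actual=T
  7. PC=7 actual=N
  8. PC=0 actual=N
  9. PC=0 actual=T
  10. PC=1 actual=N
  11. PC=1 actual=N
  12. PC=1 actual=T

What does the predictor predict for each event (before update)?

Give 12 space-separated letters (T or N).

Answer: T T T T T T T T T T N N

Derivation:
Ev 1: PC=7 idx=1 pred=T actual=N -> ctr[1]=2
Ev 2: PC=1 idx=1 pred=T actual=T -> ctr[1]=3
Ev 3: PC=7 idx=1 pred=T actual=T -> ctr[1]=3
Ev 4: PC=1 idx=1 pred=T actual=T -> ctr[1]=3
Ev 5: PC=3 idx=1 pred=T actual=T -> ctr[1]=3
Ev 6: PC=3 idx=1 pred=T actual=T -> ctr[1]=3
Ev 7: PC=7 idx=1 pred=T actual=N -> ctr[1]=2
Ev 8: PC=0 idx=0 pred=T actual=N -> ctr[0]=2
Ev 9: PC=0 idx=0 pred=T actual=T -> ctr[0]=3
Ev 10: PC=1 idx=1 pred=T actual=N -> ctr[1]=1
Ev 11: PC=1 idx=1 pred=N actual=N -> ctr[1]=0
Ev 12: PC=1 idx=1 pred=N actual=T -> ctr[1]=1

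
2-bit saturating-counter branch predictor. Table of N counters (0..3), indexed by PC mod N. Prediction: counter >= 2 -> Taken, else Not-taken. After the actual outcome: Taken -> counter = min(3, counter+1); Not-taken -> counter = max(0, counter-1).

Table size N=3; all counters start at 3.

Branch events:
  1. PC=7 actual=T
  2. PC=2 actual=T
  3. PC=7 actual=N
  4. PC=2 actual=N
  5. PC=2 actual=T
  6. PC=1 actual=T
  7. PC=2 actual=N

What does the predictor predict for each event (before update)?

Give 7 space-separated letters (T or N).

Answer: T T T T T T T

Derivation:
Ev 1: PC=7 idx=1 pred=T actual=T -> ctr[1]=3
Ev 2: PC=2 idx=2 pred=T actual=T -> ctr[2]=3
Ev 3: PC=7 idx=1 pred=T actual=N -> ctr[1]=2
Ev 4: PC=2 idx=2 pred=T actual=N -> ctr[2]=2
Ev 5: PC=2 idx=2 pred=T actual=T -> ctr[2]=3
Ev 6: PC=1 idx=1 pred=T actual=T -> ctr[1]=3
Ev 7: PC=2 idx=2 pred=T actual=N -> ctr[2]=2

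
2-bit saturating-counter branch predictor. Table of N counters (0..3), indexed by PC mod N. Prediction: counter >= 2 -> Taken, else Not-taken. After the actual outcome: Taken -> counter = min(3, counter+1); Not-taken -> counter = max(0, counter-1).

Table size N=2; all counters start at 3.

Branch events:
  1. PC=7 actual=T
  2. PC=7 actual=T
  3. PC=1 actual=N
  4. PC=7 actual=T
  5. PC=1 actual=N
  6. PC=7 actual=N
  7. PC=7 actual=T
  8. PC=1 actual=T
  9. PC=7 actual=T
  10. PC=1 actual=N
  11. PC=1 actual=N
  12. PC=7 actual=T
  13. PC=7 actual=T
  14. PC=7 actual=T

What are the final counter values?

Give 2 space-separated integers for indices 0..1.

Answer: 3 3

Derivation:
Ev 1: PC=7 idx=1 pred=T actual=T -> ctr[1]=3
Ev 2: PC=7 idx=1 pred=T actual=T -> ctr[1]=3
Ev 3: PC=1 idx=1 pred=T actual=N -> ctr[1]=2
Ev 4: PC=7 idx=1 pred=T actual=T -> ctr[1]=3
Ev 5: PC=1 idx=1 pred=T actual=N -> ctr[1]=2
Ev 6: PC=7 idx=1 pred=T actual=N -> ctr[1]=1
Ev 7: PC=7 idx=1 pred=N actual=T -> ctr[1]=2
Ev 8: PC=1 idx=1 pred=T actual=T -> ctr[1]=3
Ev 9: PC=7 idx=1 pred=T actual=T -> ctr[1]=3
Ev 10: PC=1 idx=1 pred=T actual=N -> ctr[1]=2
Ev 11: PC=1 idx=1 pred=T actual=N -> ctr[1]=1
Ev 12: PC=7 idx=1 pred=N actual=T -> ctr[1]=2
Ev 13: PC=7 idx=1 pred=T actual=T -> ctr[1]=3
Ev 14: PC=7 idx=1 pred=T actual=T -> ctr[1]=3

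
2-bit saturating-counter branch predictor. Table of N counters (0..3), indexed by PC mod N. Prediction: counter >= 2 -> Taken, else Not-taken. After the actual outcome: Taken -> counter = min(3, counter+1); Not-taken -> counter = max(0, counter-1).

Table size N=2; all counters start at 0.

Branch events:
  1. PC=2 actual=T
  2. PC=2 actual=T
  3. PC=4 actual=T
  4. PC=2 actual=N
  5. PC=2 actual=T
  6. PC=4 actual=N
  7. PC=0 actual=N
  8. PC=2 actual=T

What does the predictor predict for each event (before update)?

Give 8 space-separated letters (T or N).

Ev 1: PC=2 idx=0 pred=N actual=T -> ctr[0]=1
Ev 2: PC=2 idx=0 pred=N actual=T -> ctr[0]=2
Ev 3: PC=4 idx=0 pred=T actual=T -> ctr[0]=3
Ev 4: PC=2 idx=0 pred=T actual=N -> ctr[0]=2
Ev 5: PC=2 idx=0 pred=T actual=T -> ctr[0]=3
Ev 6: PC=4 idx=0 pred=T actual=N -> ctr[0]=2
Ev 7: PC=0 idx=0 pred=T actual=N -> ctr[0]=1
Ev 8: PC=2 idx=0 pred=N actual=T -> ctr[0]=2

Answer: N N T T T T T N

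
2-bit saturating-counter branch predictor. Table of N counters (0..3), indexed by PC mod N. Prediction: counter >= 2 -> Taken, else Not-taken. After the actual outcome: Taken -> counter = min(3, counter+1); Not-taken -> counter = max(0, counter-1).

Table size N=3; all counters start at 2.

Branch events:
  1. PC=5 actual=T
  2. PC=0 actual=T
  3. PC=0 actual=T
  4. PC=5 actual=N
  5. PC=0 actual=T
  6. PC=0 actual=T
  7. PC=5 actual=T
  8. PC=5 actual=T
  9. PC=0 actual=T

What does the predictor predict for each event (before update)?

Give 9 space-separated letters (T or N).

Ev 1: PC=5 idx=2 pred=T actual=T -> ctr[2]=3
Ev 2: PC=0 idx=0 pred=T actual=T -> ctr[0]=3
Ev 3: PC=0 idx=0 pred=T actual=T -> ctr[0]=3
Ev 4: PC=5 idx=2 pred=T actual=N -> ctr[2]=2
Ev 5: PC=0 idx=0 pred=T actual=T -> ctr[0]=3
Ev 6: PC=0 idx=0 pred=T actual=T -> ctr[0]=3
Ev 7: PC=5 idx=2 pred=T actual=T -> ctr[2]=3
Ev 8: PC=5 idx=2 pred=T actual=T -> ctr[2]=3
Ev 9: PC=0 idx=0 pred=T actual=T -> ctr[0]=3

Answer: T T T T T T T T T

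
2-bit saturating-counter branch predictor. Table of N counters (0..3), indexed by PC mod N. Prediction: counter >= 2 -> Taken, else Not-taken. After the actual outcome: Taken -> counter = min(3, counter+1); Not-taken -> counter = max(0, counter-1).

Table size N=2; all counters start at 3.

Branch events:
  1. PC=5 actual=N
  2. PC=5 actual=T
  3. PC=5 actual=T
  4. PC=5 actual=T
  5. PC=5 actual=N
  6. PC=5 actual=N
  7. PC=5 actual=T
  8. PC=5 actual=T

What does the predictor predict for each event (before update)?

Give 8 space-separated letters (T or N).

Ev 1: PC=5 idx=1 pred=T actual=N -> ctr[1]=2
Ev 2: PC=5 idx=1 pred=T actual=T -> ctr[1]=3
Ev 3: PC=5 idx=1 pred=T actual=T -> ctr[1]=3
Ev 4: PC=5 idx=1 pred=T actual=T -> ctr[1]=3
Ev 5: PC=5 idx=1 pred=T actual=N -> ctr[1]=2
Ev 6: PC=5 idx=1 pred=T actual=N -> ctr[1]=1
Ev 7: PC=5 idx=1 pred=N actual=T -> ctr[1]=2
Ev 8: PC=5 idx=1 pred=T actual=T -> ctr[1]=3

Answer: T T T T T T N T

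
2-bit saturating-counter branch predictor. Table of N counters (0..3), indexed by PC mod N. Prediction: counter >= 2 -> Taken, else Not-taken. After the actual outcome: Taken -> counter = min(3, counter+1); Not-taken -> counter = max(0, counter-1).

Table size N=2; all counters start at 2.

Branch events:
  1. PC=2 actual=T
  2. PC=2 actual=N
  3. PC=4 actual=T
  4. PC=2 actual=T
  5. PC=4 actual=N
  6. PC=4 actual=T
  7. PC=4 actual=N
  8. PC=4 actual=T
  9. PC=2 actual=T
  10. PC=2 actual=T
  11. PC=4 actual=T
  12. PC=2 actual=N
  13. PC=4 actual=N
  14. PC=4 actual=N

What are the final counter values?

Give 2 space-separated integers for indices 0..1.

Ev 1: PC=2 idx=0 pred=T actual=T -> ctr[0]=3
Ev 2: PC=2 idx=0 pred=T actual=N -> ctr[0]=2
Ev 3: PC=4 idx=0 pred=T actual=T -> ctr[0]=3
Ev 4: PC=2 idx=0 pred=T actual=T -> ctr[0]=3
Ev 5: PC=4 idx=0 pred=T actual=N -> ctr[0]=2
Ev 6: PC=4 idx=0 pred=T actual=T -> ctr[0]=3
Ev 7: PC=4 idx=0 pred=T actual=N -> ctr[0]=2
Ev 8: PC=4 idx=0 pred=T actual=T -> ctr[0]=3
Ev 9: PC=2 idx=0 pred=T actual=T -> ctr[0]=3
Ev 10: PC=2 idx=0 pred=T actual=T -> ctr[0]=3
Ev 11: PC=4 idx=0 pred=T actual=T -> ctr[0]=3
Ev 12: PC=2 idx=0 pred=T actual=N -> ctr[0]=2
Ev 13: PC=4 idx=0 pred=T actual=N -> ctr[0]=1
Ev 14: PC=4 idx=0 pred=N actual=N -> ctr[0]=0

Answer: 0 2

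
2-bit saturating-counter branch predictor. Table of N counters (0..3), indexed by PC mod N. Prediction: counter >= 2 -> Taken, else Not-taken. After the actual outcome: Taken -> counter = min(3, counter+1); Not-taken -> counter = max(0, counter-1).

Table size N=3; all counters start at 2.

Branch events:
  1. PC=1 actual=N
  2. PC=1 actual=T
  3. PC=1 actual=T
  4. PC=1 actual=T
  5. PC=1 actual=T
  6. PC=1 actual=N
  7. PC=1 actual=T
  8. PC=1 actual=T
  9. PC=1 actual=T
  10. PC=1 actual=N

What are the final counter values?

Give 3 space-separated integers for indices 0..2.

Ev 1: PC=1 idx=1 pred=T actual=N -> ctr[1]=1
Ev 2: PC=1 idx=1 pred=N actual=T -> ctr[1]=2
Ev 3: PC=1 idx=1 pred=T actual=T -> ctr[1]=3
Ev 4: PC=1 idx=1 pred=T actual=T -> ctr[1]=3
Ev 5: PC=1 idx=1 pred=T actual=T -> ctr[1]=3
Ev 6: PC=1 idx=1 pred=T actual=N -> ctr[1]=2
Ev 7: PC=1 idx=1 pred=T actual=T -> ctr[1]=3
Ev 8: PC=1 idx=1 pred=T actual=T -> ctr[1]=3
Ev 9: PC=1 idx=1 pred=T actual=T -> ctr[1]=3
Ev 10: PC=1 idx=1 pred=T actual=N -> ctr[1]=2

Answer: 2 2 2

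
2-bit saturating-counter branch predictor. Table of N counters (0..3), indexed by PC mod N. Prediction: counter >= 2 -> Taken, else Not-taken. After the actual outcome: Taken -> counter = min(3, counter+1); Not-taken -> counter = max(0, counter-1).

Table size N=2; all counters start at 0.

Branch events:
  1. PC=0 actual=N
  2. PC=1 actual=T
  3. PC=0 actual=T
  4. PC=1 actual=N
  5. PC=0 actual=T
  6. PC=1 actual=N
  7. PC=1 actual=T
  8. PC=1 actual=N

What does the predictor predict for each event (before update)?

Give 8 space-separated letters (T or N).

Ev 1: PC=0 idx=0 pred=N actual=N -> ctr[0]=0
Ev 2: PC=1 idx=1 pred=N actual=T -> ctr[1]=1
Ev 3: PC=0 idx=0 pred=N actual=T -> ctr[0]=1
Ev 4: PC=1 idx=1 pred=N actual=N -> ctr[1]=0
Ev 5: PC=0 idx=0 pred=N actual=T -> ctr[0]=2
Ev 6: PC=1 idx=1 pred=N actual=N -> ctr[1]=0
Ev 7: PC=1 idx=1 pred=N actual=T -> ctr[1]=1
Ev 8: PC=1 idx=1 pred=N actual=N -> ctr[1]=0

Answer: N N N N N N N N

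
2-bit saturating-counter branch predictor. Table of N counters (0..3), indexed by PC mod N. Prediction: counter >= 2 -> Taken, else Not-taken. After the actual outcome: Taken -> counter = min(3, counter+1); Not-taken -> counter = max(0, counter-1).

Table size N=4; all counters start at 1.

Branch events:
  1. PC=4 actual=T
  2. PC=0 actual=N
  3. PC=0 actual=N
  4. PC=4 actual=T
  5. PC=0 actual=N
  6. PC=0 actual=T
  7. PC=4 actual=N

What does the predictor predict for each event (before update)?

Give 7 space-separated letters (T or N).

Ev 1: PC=4 idx=0 pred=N actual=T -> ctr[0]=2
Ev 2: PC=0 idx=0 pred=T actual=N -> ctr[0]=1
Ev 3: PC=0 idx=0 pred=N actual=N -> ctr[0]=0
Ev 4: PC=4 idx=0 pred=N actual=T -> ctr[0]=1
Ev 5: PC=0 idx=0 pred=N actual=N -> ctr[0]=0
Ev 6: PC=0 idx=0 pred=N actual=T -> ctr[0]=1
Ev 7: PC=4 idx=0 pred=N actual=N -> ctr[0]=0

Answer: N T N N N N N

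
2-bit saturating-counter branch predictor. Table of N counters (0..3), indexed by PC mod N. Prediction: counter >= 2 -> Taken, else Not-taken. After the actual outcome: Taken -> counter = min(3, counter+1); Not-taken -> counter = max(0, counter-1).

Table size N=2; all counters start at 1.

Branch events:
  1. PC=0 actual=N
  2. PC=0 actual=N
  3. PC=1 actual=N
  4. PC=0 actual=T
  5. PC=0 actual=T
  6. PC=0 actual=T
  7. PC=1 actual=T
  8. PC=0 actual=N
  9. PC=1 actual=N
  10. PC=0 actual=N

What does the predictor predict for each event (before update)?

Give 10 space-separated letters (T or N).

Ev 1: PC=0 idx=0 pred=N actual=N -> ctr[0]=0
Ev 2: PC=0 idx=0 pred=N actual=N -> ctr[0]=0
Ev 3: PC=1 idx=1 pred=N actual=N -> ctr[1]=0
Ev 4: PC=0 idx=0 pred=N actual=T -> ctr[0]=1
Ev 5: PC=0 idx=0 pred=N actual=T -> ctr[0]=2
Ev 6: PC=0 idx=0 pred=T actual=T -> ctr[0]=3
Ev 7: PC=1 idx=1 pred=N actual=T -> ctr[1]=1
Ev 8: PC=0 idx=0 pred=T actual=N -> ctr[0]=2
Ev 9: PC=1 idx=1 pred=N actual=N -> ctr[1]=0
Ev 10: PC=0 idx=0 pred=T actual=N -> ctr[0]=1

Answer: N N N N N T N T N T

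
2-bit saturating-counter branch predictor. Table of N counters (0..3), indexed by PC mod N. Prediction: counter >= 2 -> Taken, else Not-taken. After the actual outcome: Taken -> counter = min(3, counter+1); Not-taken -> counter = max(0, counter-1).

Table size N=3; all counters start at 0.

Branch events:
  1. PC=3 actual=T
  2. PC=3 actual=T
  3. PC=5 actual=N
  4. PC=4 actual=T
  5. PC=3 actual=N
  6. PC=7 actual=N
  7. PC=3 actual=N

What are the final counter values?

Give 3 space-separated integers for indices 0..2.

Ev 1: PC=3 idx=0 pred=N actual=T -> ctr[0]=1
Ev 2: PC=3 idx=0 pred=N actual=T -> ctr[0]=2
Ev 3: PC=5 idx=2 pred=N actual=N -> ctr[2]=0
Ev 4: PC=4 idx=1 pred=N actual=T -> ctr[1]=1
Ev 5: PC=3 idx=0 pred=T actual=N -> ctr[0]=1
Ev 6: PC=7 idx=1 pred=N actual=N -> ctr[1]=0
Ev 7: PC=3 idx=0 pred=N actual=N -> ctr[0]=0

Answer: 0 0 0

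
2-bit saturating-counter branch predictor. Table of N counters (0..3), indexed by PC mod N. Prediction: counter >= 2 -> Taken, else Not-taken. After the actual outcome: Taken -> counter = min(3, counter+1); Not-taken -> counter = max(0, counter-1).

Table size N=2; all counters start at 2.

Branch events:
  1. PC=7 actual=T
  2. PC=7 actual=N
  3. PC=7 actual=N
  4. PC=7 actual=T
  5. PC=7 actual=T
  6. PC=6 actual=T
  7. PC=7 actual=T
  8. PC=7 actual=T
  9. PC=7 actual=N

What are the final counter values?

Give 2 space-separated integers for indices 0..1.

Ev 1: PC=7 idx=1 pred=T actual=T -> ctr[1]=3
Ev 2: PC=7 idx=1 pred=T actual=N -> ctr[1]=2
Ev 3: PC=7 idx=1 pred=T actual=N -> ctr[1]=1
Ev 4: PC=7 idx=1 pred=N actual=T -> ctr[1]=2
Ev 5: PC=7 idx=1 pred=T actual=T -> ctr[1]=3
Ev 6: PC=6 idx=0 pred=T actual=T -> ctr[0]=3
Ev 7: PC=7 idx=1 pred=T actual=T -> ctr[1]=3
Ev 8: PC=7 idx=1 pred=T actual=T -> ctr[1]=3
Ev 9: PC=7 idx=1 pred=T actual=N -> ctr[1]=2

Answer: 3 2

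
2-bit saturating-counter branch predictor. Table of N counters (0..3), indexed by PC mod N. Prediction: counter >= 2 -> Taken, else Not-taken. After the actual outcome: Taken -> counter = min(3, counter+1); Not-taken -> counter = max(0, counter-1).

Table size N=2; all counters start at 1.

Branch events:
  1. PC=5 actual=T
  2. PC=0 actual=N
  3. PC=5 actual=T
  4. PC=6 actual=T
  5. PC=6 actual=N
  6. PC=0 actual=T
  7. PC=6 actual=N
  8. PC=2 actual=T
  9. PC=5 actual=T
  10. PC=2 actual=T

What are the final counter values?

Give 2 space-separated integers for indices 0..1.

Answer: 2 3

Derivation:
Ev 1: PC=5 idx=1 pred=N actual=T -> ctr[1]=2
Ev 2: PC=0 idx=0 pred=N actual=N -> ctr[0]=0
Ev 3: PC=5 idx=1 pred=T actual=T -> ctr[1]=3
Ev 4: PC=6 idx=0 pred=N actual=T -> ctr[0]=1
Ev 5: PC=6 idx=0 pred=N actual=N -> ctr[0]=0
Ev 6: PC=0 idx=0 pred=N actual=T -> ctr[0]=1
Ev 7: PC=6 idx=0 pred=N actual=N -> ctr[0]=0
Ev 8: PC=2 idx=0 pred=N actual=T -> ctr[0]=1
Ev 9: PC=5 idx=1 pred=T actual=T -> ctr[1]=3
Ev 10: PC=2 idx=0 pred=N actual=T -> ctr[0]=2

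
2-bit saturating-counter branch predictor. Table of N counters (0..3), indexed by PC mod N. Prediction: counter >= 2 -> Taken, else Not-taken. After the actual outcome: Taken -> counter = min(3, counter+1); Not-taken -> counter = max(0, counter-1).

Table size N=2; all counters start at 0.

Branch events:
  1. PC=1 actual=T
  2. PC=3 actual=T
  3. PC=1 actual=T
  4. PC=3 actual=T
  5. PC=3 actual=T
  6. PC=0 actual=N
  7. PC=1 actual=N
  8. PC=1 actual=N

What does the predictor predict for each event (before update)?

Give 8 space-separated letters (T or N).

Answer: N N T T T N T T

Derivation:
Ev 1: PC=1 idx=1 pred=N actual=T -> ctr[1]=1
Ev 2: PC=3 idx=1 pred=N actual=T -> ctr[1]=2
Ev 3: PC=1 idx=1 pred=T actual=T -> ctr[1]=3
Ev 4: PC=3 idx=1 pred=T actual=T -> ctr[1]=3
Ev 5: PC=3 idx=1 pred=T actual=T -> ctr[1]=3
Ev 6: PC=0 idx=0 pred=N actual=N -> ctr[0]=0
Ev 7: PC=1 idx=1 pred=T actual=N -> ctr[1]=2
Ev 8: PC=1 idx=1 pred=T actual=N -> ctr[1]=1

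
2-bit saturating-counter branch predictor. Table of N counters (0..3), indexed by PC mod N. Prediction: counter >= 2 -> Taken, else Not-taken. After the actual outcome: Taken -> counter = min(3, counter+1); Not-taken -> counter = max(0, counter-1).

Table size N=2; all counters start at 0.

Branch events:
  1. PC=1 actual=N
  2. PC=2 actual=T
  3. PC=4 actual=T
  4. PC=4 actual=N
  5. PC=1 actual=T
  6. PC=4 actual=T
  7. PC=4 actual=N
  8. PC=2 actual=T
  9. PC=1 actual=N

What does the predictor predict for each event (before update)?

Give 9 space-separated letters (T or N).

Answer: N N N T N N T N N

Derivation:
Ev 1: PC=1 idx=1 pred=N actual=N -> ctr[1]=0
Ev 2: PC=2 idx=0 pred=N actual=T -> ctr[0]=1
Ev 3: PC=4 idx=0 pred=N actual=T -> ctr[0]=2
Ev 4: PC=4 idx=0 pred=T actual=N -> ctr[0]=1
Ev 5: PC=1 idx=1 pred=N actual=T -> ctr[1]=1
Ev 6: PC=4 idx=0 pred=N actual=T -> ctr[0]=2
Ev 7: PC=4 idx=0 pred=T actual=N -> ctr[0]=1
Ev 8: PC=2 idx=0 pred=N actual=T -> ctr[0]=2
Ev 9: PC=1 idx=1 pred=N actual=N -> ctr[1]=0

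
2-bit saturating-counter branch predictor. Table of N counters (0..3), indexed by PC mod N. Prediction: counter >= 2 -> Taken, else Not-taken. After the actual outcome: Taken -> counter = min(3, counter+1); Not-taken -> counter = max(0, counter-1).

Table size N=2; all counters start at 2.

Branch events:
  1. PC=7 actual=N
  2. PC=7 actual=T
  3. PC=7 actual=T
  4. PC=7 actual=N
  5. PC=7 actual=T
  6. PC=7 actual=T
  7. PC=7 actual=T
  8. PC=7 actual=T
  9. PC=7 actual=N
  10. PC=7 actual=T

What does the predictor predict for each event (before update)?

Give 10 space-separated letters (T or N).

Ev 1: PC=7 idx=1 pred=T actual=N -> ctr[1]=1
Ev 2: PC=7 idx=1 pred=N actual=T -> ctr[1]=2
Ev 3: PC=7 idx=1 pred=T actual=T -> ctr[1]=3
Ev 4: PC=7 idx=1 pred=T actual=N -> ctr[1]=2
Ev 5: PC=7 idx=1 pred=T actual=T -> ctr[1]=3
Ev 6: PC=7 idx=1 pred=T actual=T -> ctr[1]=3
Ev 7: PC=7 idx=1 pred=T actual=T -> ctr[1]=3
Ev 8: PC=7 idx=1 pred=T actual=T -> ctr[1]=3
Ev 9: PC=7 idx=1 pred=T actual=N -> ctr[1]=2
Ev 10: PC=7 idx=1 pred=T actual=T -> ctr[1]=3

Answer: T N T T T T T T T T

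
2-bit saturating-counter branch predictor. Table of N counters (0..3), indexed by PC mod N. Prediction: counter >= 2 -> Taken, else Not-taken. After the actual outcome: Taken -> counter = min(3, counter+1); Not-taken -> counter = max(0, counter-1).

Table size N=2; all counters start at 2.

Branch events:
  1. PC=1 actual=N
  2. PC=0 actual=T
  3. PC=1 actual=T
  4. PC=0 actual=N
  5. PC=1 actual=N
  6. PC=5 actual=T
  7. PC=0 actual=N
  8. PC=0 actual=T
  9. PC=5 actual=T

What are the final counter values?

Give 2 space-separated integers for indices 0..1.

Answer: 2 3

Derivation:
Ev 1: PC=1 idx=1 pred=T actual=N -> ctr[1]=1
Ev 2: PC=0 idx=0 pred=T actual=T -> ctr[0]=3
Ev 3: PC=1 idx=1 pred=N actual=T -> ctr[1]=2
Ev 4: PC=0 idx=0 pred=T actual=N -> ctr[0]=2
Ev 5: PC=1 idx=1 pred=T actual=N -> ctr[1]=1
Ev 6: PC=5 idx=1 pred=N actual=T -> ctr[1]=2
Ev 7: PC=0 idx=0 pred=T actual=N -> ctr[0]=1
Ev 8: PC=0 idx=0 pred=N actual=T -> ctr[0]=2
Ev 9: PC=5 idx=1 pred=T actual=T -> ctr[1]=3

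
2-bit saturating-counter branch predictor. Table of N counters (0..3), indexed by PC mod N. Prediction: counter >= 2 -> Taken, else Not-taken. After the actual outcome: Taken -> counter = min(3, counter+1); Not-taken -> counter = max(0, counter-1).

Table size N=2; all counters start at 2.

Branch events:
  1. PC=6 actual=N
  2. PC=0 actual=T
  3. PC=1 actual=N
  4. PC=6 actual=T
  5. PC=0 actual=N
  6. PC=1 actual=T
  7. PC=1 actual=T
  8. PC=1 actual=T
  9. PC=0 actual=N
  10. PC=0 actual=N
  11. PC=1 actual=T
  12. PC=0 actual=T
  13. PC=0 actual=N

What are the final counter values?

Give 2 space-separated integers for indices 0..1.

Answer: 0 3

Derivation:
Ev 1: PC=6 idx=0 pred=T actual=N -> ctr[0]=1
Ev 2: PC=0 idx=0 pred=N actual=T -> ctr[0]=2
Ev 3: PC=1 idx=1 pred=T actual=N -> ctr[1]=1
Ev 4: PC=6 idx=0 pred=T actual=T -> ctr[0]=3
Ev 5: PC=0 idx=0 pred=T actual=N -> ctr[0]=2
Ev 6: PC=1 idx=1 pred=N actual=T -> ctr[1]=2
Ev 7: PC=1 idx=1 pred=T actual=T -> ctr[1]=3
Ev 8: PC=1 idx=1 pred=T actual=T -> ctr[1]=3
Ev 9: PC=0 idx=0 pred=T actual=N -> ctr[0]=1
Ev 10: PC=0 idx=0 pred=N actual=N -> ctr[0]=0
Ev 11: PC=1 idx=1 pred=T actual=T -> ctr[1]=3
Ev 12: PC=0 idx=0 pred=N actual=T -> ctr[0]=1
Ev 13: PC=0 idx=0 pred=N actual=N -> ctr[0]=0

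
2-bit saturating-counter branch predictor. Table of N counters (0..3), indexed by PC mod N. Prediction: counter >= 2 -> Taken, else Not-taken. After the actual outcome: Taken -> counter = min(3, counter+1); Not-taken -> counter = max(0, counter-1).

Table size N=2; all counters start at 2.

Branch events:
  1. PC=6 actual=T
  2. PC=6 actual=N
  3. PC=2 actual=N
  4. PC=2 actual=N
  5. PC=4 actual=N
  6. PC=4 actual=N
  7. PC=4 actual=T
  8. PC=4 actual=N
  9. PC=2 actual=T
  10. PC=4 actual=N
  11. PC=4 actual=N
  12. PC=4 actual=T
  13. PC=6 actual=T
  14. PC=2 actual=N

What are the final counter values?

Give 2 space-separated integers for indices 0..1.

Ev 1: PC=6 idx=0 pred=T actual=T -> ctr[0]=3
Ev 2: PC=6 idx=0 pred=T actual=N -> ctr[0]=2
Ev 3: PC=2 idx=0 pred=T actual=N -> ctr[0]=1
Ev 4: PC=2 idx=0 pred=N actual=N -> ctr[0]=0
Ev 5: PC=4 idx=0 pred=N actual=N -> ctr[0]=0
Ev 6: PC=4 idx=0 pred=N actual=N -> ctr[0]=0
Ev 7: PC=4 idx=0 pred=N actual=T -> ctr[0]=1
Ev 8: PC=4 idx=0 pred=N actual=N -> ctr[0]=0
Ev 9: PC=2 idx=0 pred=N actual=T -> ctr[0]=1
Ev 10: PC=4 idx=0 pred=N actual=N -> ctr[0]=0
Ev 11: PC=4 idx=0 pred=N actual=N -> ctr[0]=0
Ev 12: PC=4 idx=0 pred=N actual=T -> ctr[0]=1
Ev 13: PC=6 idx=0 pred=N actual=T -> ctr[0]=2
Ev 14: PC=2 idx=0 pred=T actual=N -> ctr[0]=1

Answer: 1 2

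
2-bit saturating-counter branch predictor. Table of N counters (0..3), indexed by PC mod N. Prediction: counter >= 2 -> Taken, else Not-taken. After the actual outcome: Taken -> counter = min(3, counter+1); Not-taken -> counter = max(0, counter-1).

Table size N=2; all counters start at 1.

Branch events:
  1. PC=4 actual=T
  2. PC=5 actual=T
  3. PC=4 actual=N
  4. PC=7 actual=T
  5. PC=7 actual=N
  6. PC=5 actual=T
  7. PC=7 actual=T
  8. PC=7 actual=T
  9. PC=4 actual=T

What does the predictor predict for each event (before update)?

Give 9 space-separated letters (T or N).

Ev 1: PC=4 idx=0 pred=N actual=T -> ctr[0]=2
Ev 2: PC=5 idx=1 pred=N actual=T -> ctr[1]=2
Ev 3: PC=4 idx=0 pred=T actual=N -> ctr[0]=1
Ev 4: PC=7 idx=1 pred=T actual=T -> ctr[1]=3
Ev 5: PC=7 idx=1 pred=T actual=N -> ctr[1]=2
Ev 6: PC=5 idx=1 pred=T actual=T -> ctr[1]=3
Ev 7: PC=7 idx=1 pred=T actual=T -> ctr[1]=3
Ev 8: PC=7 idx=1 pred=T actual=T -> ctr[1]=3
Ev 9: PC=4 idx=0 pred=N actual=T -> ctr[0]=2

Answer: N N T T T T T T N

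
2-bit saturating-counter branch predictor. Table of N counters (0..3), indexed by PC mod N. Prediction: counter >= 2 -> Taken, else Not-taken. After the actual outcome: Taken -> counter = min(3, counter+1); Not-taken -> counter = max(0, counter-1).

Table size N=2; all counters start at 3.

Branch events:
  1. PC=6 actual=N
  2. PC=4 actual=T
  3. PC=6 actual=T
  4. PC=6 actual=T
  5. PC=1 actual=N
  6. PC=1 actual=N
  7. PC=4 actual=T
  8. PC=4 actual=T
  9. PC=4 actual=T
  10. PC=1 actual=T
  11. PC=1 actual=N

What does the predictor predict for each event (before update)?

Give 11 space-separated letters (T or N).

Ev 1: PC=6 idx=0 pred=T actual=N -> ctr[0]=2
Ev 2: PC=4 idx=0 pred=T actual=T -> ctr[0]=3
Ev 3: PC=6 idx=0 pred=T actual=T -> ctr[0]=3
Ev 4: PC=6 idx=0 pred=T actual=T -> ctr[0]=3
Ev 5: PC=1 idx=1 pred=T actual=N -> ctr[1]=2
Ev 6: PC=1 idx=1 pred=T actual=N -> ctr[1]=1
Ev 7: PC=4 idx=0 pred=T actual=T -> ctr[0]=3
Ev 8: PC=4 idx=0 pred=T actual=T -> ctr[0]=3
Ev 9: PC=4 idx=0 pred=T actual=T -> ctr[0]=3
Ev 10: PC=1 idx=1 pred=N actual=T -> ctr[1]=2
Ev 11: PC=1 idx=1 pred=T actual=N -> ctr[1]=1

Answer: T T T T T T T T T N T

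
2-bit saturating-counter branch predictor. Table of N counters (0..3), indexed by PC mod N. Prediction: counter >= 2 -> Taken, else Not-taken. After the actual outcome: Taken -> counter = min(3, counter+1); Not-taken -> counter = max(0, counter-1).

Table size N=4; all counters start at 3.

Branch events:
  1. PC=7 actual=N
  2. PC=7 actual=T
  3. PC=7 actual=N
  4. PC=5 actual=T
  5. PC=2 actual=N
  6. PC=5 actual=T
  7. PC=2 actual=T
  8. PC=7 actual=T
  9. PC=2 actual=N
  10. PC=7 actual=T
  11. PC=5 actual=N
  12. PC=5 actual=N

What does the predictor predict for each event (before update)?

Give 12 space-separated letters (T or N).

Ev 1: PC=7 idx=3 pred=T actual=N -> ctr[3]=2
Ev 2: PC=7 idx=3 pred=T actual=T -> ctr[3]=3
Ev 3: PC=7 idx=3 pred=T actual=N -> ctr[3]=2
Ev 4: PC=5 idx=1 pred=T actual=T -> ctr[1]=3
Ev 5: PC=2 idx=2 pred=T actual=N -> ctr[2]=2
Ev 6: PC=5 idx=1 pred=T actual=T -> ctr[1]=3
Ev 7: PC=2 idx=2 pred=T actual=T -> ctr[2]=3
Ev 8: PC=7 idx=3 pred=T actual=T -> ctr[3]=3
Ev 9: PC=2 idx=2 pred=T actual=N -> ctr[2]=2
Ev 10: PC=7 idx=3 pred=T actual=T -> ctr[3]=3
Ev 11: PC=5 idx=1 pred=T actual=N -> ctr[1]=2
Ev 12: PC=5 idx=1 pred=T actual=N -> ctr[1]=1

Answer: T T T T T T T T T T T T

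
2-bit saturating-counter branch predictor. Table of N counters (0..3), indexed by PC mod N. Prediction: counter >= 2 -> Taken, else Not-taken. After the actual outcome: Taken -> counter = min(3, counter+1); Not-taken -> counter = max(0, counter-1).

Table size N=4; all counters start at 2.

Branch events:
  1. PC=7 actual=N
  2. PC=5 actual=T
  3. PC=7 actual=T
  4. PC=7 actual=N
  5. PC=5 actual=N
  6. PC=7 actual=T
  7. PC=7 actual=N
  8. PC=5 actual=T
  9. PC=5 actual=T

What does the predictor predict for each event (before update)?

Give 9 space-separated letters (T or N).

Answer: T T N T T N T T T

Derivation:
Ev 1: PC=7 idx=3 pred=T actual=N -> ctr[3]=1
Ev 2: PC=5 idx=1 pred=T actual=T -> ctr[1]=3
Ev 3: PC=7 idx=3 pred=N actual=T -> ctr[3]=2
Ev 4: PC=7 idx=3 pred=T actual=N -> ctr[3]=1
Ev 5: PC=5 idx=1 pred=T actual=N -> ctr[1]=2
Ev 6: PC=7 idx=3 pred=N actual=T -> ctr[3]=2
Ev 7: PC=7 idx=3 pred=T actual=N -> ctr[3]=1
Ev 8: PC=5 idx=1 pred=T actual=T -> ctr[1]=3
Ev 9: PC=5 idx=1 pred=T actual=T -> ctr[1]=3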